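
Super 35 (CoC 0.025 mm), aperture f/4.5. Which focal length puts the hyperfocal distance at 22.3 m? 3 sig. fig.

From H = f²/(N·c) + f, with f ≪ H: f ≈ √(H·N·c) = √(22300 × 4.5 × 0.025) = √2508.8 ≈ 50.09 mm.
Exact: f² + N·c·f − N·c·H = 0 ⇒ f = (−N·c + √((N·c)² + 4·N·c·H))/2 = (−0.1125 + √10035)/2 ≈ 50.031 mm ≈ 50.0 mm.

50.0 mm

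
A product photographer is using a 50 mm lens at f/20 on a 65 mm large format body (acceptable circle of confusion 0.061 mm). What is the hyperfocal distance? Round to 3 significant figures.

Hyperfocal distance H = f²/(N·c) + f = 50²/(20 × 0.061) + 50 = 2500/1.22 + 50 ≈ 2099.2 mm ≈ 2.10 m.

2.10 m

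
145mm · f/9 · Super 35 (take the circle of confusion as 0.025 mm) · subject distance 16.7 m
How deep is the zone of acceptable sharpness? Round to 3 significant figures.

6.11 m

Hyperfocal distance H = f²/(N·c) + f = 145²/(9 × 0.025) + 145 = 21025/0.225 + 145 ≈ 93589.4 mm ≈ 93.59 m.
Near limit Dn = s·(H − f)/(H + s − 2f) = 16700 × (93589.4 − 145) / (93589.4 + 16700 − 2 × 145) = 16700 × 93444.4 / 109999.4 ≈ 14186.6 mm.
Far limit Df = s·(H − f)/(H − s) = 16700 × (93589.4 − 145) / (93589.4 − 16700) = 16700 × 93444.4 / 76889.4 ≈ 20295.7 mm.
Depth of field = Df − Dn = 20295.7 − 14186.6 ≈ 6109.1 mm ≈ 6.11 m.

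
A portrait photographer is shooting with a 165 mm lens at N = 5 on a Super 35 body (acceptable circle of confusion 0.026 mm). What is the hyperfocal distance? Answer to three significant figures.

Hyperfocal distance H = f²/(N·c) + f = 165²/(5 × 0.026) + 165 = 27225/0.13 + 165 ≈ 209588.1 mm ≈ 210 m.

210 m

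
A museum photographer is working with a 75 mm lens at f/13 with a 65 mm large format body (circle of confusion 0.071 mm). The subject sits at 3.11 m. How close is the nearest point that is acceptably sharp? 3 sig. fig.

2.08 m

Hyperfocal distance H = f²/(N·c) + f = 75²/(13 × 0.071) + 75 = 5625/0.923 + 75 ≈ 6169.3 mm ≈ 6.169 m.
Near limit Dn = s·(H − f)/(H + s − 2f) = 3110 × (6169.3 − 75) / (6169.3 + 3110 − 2 × 75) = 3110 × 6094.3 / 9129.3 ≈ 2076.1 mm ≈ 2.08 m.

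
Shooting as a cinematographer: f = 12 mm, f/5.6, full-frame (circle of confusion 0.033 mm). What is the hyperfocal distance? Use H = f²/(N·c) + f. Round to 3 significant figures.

0.791 m

Hyperfocal distance H = f²/(N·c) + f = 12²/(5.6 × 0.033) + 12 = 144/0.1848 + 12 ≈ 791.2 mm ≈ 0.791 m.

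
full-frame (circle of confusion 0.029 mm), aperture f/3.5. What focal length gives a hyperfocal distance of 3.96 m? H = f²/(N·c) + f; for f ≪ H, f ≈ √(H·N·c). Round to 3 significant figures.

20.0 mm

From H = f²/(N·c) + f, with f ≪ H: f ≈ √(H·N·c) = √(3960 × 3.5 × 0.029) = √401.94 ≈ 20.05 mm.
Exact: f² + N·c·f − N·c·H = 0 ⇒ f = (−N·c + √((N·c)² + 4·N·c·H))/2 = (−0.1015 + √1607.8)/2 ≈ 19.998 mm ≈ 20.0 mm.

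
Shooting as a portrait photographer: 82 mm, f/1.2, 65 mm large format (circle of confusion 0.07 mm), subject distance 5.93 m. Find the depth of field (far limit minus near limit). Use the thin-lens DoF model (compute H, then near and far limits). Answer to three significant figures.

Hyperfocal distance H = f²/(N·c) + f = 82²/(1.2 × 0.07) + 82 = 6724/0.084 + 82 ≈ 80129.6 mm ≈ 80.13 m.
Near limit Dn = s·(H − f)/(H + s − 2f) = 5930 × (80129.6 − 82) / (80129.6 + 5930 − 2 × 82) = 5930 × 80047.6 / 85895.6 ≈ 5526.27 mm.
Far limit Df = s·(H − f)/(H − s) = 5930 × (80129.6 − 82) / (80129.6 − 5930) = 5930 × 80047.6 / 74199.6 ≈ 6397.37 mm.
Depth of field = Df − Dn = 6397.37 − 5526.27 ≈ 871.10 mm ≈ 0.871 m.

0.871 m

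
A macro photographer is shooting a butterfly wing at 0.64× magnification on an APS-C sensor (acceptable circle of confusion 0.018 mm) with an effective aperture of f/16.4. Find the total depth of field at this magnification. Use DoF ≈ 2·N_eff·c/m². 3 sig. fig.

At magnification m, DoF ≈ 2·N_eff·c/m² = 2 × 16.4 × 0.018 / 0.64² = 0.5904 / 0.4096 ≈ 1.44 mm.

1.44 mm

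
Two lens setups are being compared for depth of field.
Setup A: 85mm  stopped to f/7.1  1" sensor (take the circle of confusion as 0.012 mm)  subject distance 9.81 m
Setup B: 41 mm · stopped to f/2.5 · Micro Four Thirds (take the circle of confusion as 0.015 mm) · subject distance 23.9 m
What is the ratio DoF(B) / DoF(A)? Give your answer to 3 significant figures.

15.6

Setup A: H = 85²/(7.1×0.012) + 85 ≈ 84885.5 mm; DoF = Df − Dn = 11080.8 − 8800.7 ≈ 2280.1 mm.
Setup B: H = 41²/(2.5×0.015) + 41 ≈ 44867.7 mm; DoF = Df − Dn = 51096 − 15598 ≈ 35498 mm.
Ratio = 35498 / 2280.1 ≈ 15.6.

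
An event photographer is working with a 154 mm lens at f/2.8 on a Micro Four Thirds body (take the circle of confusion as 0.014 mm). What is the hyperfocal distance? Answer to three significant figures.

605 m

Hyperfocal distance H = f²/(N·c) + f = 154²/(2.8 × 0.014) + 154 = 23716/0.0392 + 154 ≈ 605154.0 mm ≈ 605 m.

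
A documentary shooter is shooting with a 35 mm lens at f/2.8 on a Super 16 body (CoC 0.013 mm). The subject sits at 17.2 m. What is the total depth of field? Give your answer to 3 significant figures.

23.7 m

Hyperfocal distance H = f²/(N·c) + f = 35²/(2.8 × 0.013) + 35 = 1225/0.0364 + 35 ≈ 33688.8 mm ≈ 33.69 m.
Near limit Dn = s·(H − f)/(H + s − 2f) = 17200 × (33688.8 − 35) / (33688.8 + 17200 − 2 × 35) = 17200 × 33653.8 / 50818.8 ≈ 11390 mm.
Far limit Df = s·(H − f)/(H − s) = 17200 × (33688.8 − 35) / (33688.8 − 17200) = 17200 × 33653.8 / 16488.8 ≈ 35105 mm.
Depth of field = Df − Dn = 35105 − 11390 ≈ 23715 mm ≈ 23.7 m.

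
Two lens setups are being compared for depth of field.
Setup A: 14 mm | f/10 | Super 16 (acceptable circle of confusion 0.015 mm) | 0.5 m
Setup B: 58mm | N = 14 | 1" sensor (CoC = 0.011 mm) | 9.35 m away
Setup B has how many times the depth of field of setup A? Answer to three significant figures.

Setup A: H = 14²/(10×0.015) + 14 ≈ 1320.7 mm; DoF = Df − Dn = 796.10 − 364.45 ≈ 431.65 mm.
Setup B: H = 58²/(14×0.011) + 58 ≈ 21902.2 mm; DoF = Df − Dn = 16271.5 − 6559.7 ≈ 9711.8 mm.
Ratio = 9711.8 / 431.65 ≈ 22.5.

22.5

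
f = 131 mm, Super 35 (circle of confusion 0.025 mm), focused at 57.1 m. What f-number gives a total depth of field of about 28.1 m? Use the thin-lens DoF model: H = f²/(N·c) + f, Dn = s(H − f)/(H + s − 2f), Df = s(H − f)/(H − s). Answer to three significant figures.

f/2.80

Write h = H − f = f²/(N·c). The thin-lens limits are Dn = s·h/(h + (s−f)) and Df = s·h/(h − (s−f)), so DoF = Df − Dn = 2·s·(s−f)·h / (h² − (s−f)²).
That is a quadratic in h: DoF·h² − 2·s·(s−f)·h − DoF·(s−f)² = 0 ⇒ h = (s−f)·(s + √(s² + DoF²)) / DoF = 56969 × (57100 + √(57100² + 28100²)) / 28100 = 56969 × (57100 + 63639.8) / 28100 ≈ 244784 mm.
Then N = f²/(c·h) = 131² / (0.025 × 244784) = 17161 / 6119.6 ≈ 2.80.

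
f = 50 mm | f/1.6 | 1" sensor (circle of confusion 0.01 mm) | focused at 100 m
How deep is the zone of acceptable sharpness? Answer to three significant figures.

217 m

Hyperfocal distance H = f²/(N·c) + f = 50²/(1.6 × 0.01) + 50 = 2500/0.016 + 50 ≈ 156300.0 mm ≈ 156.3 m.
Near limit Dn = s·(H − f)/(H + s − 2f) = 100000 × (156300.0 − 50) / (156300.0 + 100000 − 2 × 50) = 100000 × 156250.0 / 256200.0 ≈ 60988 mm.
Far limit Df = s·(H − f)/(H − s) = 100000 × (156300.0 − 50) / (156300.0 − 100000) = 100000 × 156250.0 / 56300.0 ≈ 277531 mm.
Depth of field = Df − Dn = 277531 − 60988 ≈ 216543 mm ≈ 217 m.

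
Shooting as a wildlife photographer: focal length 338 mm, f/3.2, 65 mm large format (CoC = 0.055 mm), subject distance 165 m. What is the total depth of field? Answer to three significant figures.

Hyperfocal distance H = f²/(N·c) + f = 338²/(3.2 × 0.055) + 338 = 114244/0.176 + 338 ≈ 649451.6 mm ≈ 649.5 m.
Near limit Dn = s·(H − f)/(H + s − 2f) = 165000 × (649451.6 − 338) / (649451.6 + 165000 − 2 × 338) = 165000 × 649113.6 / 813775.6 ≈ 131613 mm.
Far limit Df = s·(H − f)/(H − s) = 165000 × (649451.6 − 338) / (649451.6 − 165000) = 165000 × 649113.6 / 484451.6 ≈ 221082 mm.
Depth of field = Df − Dn = 221082 − 131613 ≈ 89469 mm ≈ 89.5 m.

89.5 m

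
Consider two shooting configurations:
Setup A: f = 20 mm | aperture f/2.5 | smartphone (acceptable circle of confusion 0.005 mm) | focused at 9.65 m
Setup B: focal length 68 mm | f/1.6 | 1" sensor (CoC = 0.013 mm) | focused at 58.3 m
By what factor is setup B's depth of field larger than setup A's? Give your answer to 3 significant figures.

5.13

Setup A: H = 20²/(2.5×0.005) + 20 ≈ 32020.0 mm; DoF = Df − Dn = 13804.2 − 7417.7 ≈ 6386.5 mm.
Setup B: H = 68²/(1.6×0.013) + 68 ≈ 222375.7 mm; DoF = Df − Dn = 78991 − 46199 ≈ 32792 mm.
Ratio = 32792 / 6386.5 ≈ 5.13.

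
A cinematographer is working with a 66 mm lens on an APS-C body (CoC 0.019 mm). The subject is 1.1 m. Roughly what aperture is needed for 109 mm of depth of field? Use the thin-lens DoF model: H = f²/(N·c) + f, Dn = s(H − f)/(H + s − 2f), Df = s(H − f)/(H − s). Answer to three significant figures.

f/11

Write h = H − f = f²/(N·c). The thin-lens limits are Dn = s·h/(h + (s−f)) and Df = s·h/(h − (s−f)), so DoF = Df − Dn = 2·s·(s−f)·h / (h² − (s−f)²).
That is a quadratic in h: DoF·h² − 2·s·(s−f)·h − DoF·(s−f)² = 0 ⇒ h = (s−f)·(s + √(s² + DoF²)) / DoF = 1034 × (1100 + √(1100² + 109²)) / 109 = 1034 × (1100 + 1105.39) / 109 ≈ 20921 mm.
Then N = f²/(c·h) = 66² / (0.019 × 20921) = 4356 / 397.50 ≈ 11.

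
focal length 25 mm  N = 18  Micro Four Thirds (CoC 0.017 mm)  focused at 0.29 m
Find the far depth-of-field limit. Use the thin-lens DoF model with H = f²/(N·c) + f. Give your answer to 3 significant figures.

Hyperfocal distance H = f²/(N·c) + f = 25²/(18 × 0.017) + 25 = 625/0.306 + 25 ≈ 2067.5 mm ≈ 2.067 m.
Far limit Df = s·(H − f)/(H − s) = 290 × (2067.5 − 25) / (2067.5 − 290) = 290 × 2042.5 / 1777.5 ≈ 333.24 mm.

333 mm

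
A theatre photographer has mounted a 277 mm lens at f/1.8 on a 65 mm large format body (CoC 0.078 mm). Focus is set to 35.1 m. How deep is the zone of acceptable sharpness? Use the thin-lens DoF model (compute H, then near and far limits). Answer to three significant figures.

Hyperfocal distance H = f²/(N·c) + f = 277²/(1.8 × 0.078) + 277 = 76729/0.1404 + 277 ≈ 546779.8 mm ≈ 546.8 m.
Near limit Dn = s·(H − f)/(H + s − 2f) = 35100 × (546779.8 − 277) / (546779.8 + 35100 − 2 × 277) = 35100 × 546502.8 / 581325.8 ≈ 32997.4 mm.
Far limit Df = s·(H − f)/(H − s) = 35100 × (546779.8 − 277) / (546779.8 − 35100) = 35100 × 546502.8 / 511679.8 ≈ 37488.8 mm.
Depth of field = Df − Dn = 37488.8 − 32997.4 ≈ 4491.4 mm ≈ 4.49 m.

4.49 m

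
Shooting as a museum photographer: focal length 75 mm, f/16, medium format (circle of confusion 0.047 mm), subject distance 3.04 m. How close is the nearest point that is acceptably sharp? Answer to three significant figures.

Hyperfocal distance H = f²/(N·c) + f = 75²/(16 × 0.047) + 75 = 5625/0.752 + 75 ≈ 7555.1 mm ≈ 7.555 m.
Near limit Dn = s·(H − f)/(H + s − 2f) = 3040 × (7555.1 − 75) / (7555.1 + 3040 − 2 × 75) = 3040 × 7480.1 / 10445.1 ≈ 2177.0 mm ≈ 2.18 m.

2.18 m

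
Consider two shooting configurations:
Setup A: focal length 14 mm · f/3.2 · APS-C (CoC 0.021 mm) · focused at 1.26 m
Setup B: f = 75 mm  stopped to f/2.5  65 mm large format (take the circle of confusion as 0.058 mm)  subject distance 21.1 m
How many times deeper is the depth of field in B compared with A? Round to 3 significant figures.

24.6

Setup A: H = 14²/(3.2×0.021) + 14 ≈ 2930.7 mm; DoF = Df − Dn = 2199.7 − 882.8 ≈ 1316.9 mm.
Setup B: H = 75²/(2.5×0.058) + 75 ≈ 38868.1 mm; DoF = Df − Dn = 46068 − 13684 ≈ 32384 mm.
Ratio = 32384 / 1316.9 ≈ 24.6.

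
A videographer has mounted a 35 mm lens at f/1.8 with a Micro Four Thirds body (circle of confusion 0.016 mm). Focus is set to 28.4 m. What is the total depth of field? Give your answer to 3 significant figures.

68.2 m

Hyperfocal distance H = f²/(N·c) + f = 35²/(1.8 × 0.016) + 35 = 1225/0.0288 + 35 ≈ 42569.7 mm ≈ 42.57 m.
Near limit Dn = s·(H − f)/(H + s − 2f) = 28400 × (42569.7 − 35) / (42569.7 + 28400 − 2 × 35) = 28400 × 42534.7 / 70899.7 ≈ 17038 mm.
Far limit Df = s·(H − f)/(H − s) = 28400 × (42569.7 − 35) / (42569.7 − 28400) = 28400 × 42534.7 / 14169.7 ≈ 85251 mm.
Depth of field = Df − Dn = 85251 − 17038 ≈ 68213 mm ≈ 68.2 m.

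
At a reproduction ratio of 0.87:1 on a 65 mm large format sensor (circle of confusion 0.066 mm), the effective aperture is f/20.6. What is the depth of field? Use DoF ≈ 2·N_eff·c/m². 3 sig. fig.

3.59 mm

At magnification m, DoF ≈ 2·N_eff·c/m² = 2 × 20.6 × 0.066 / 0.87² = 2.719 / 0.7569 ≈ 3.59 mm.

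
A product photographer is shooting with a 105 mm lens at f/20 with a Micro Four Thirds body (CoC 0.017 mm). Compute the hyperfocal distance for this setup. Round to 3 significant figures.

Hyperfocal distance H = f²/(N·c) + f = 105²/(20 × 0.017) + 105 = 11025/0.34 + 105 ≈ 32531.5 mm ≈ 32.5 m.

32.5 m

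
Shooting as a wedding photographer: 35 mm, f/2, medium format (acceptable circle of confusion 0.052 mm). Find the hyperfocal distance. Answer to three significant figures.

11.8 m

Hyperfocal distance H = f²/(N·c) + f = 35²/(2 × 0.052) + 35 = 1225/0.104 + 35 ≈ 11813.8 mm ≈ 11.8 m.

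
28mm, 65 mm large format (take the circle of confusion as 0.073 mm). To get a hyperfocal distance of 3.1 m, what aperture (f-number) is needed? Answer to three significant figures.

Rearrange H = f²/(N·c) + f for N: N = f² / ((H − f)·c).
N = 28² / ((3100 − 28) × 0.073) = 784 / 224.3 ≈ 3.50.

f/3.50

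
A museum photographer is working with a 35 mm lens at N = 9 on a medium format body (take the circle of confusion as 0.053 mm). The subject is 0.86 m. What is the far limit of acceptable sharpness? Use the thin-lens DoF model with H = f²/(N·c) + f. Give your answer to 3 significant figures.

Hyperfocal distance H = f²/(N·c) + f = 35²/(9 × 0.053) + 35 = 1225/0.477 + 35 ≈ 2603.1 mm ≈ 2.603 m.
Far limit Df = s·(H − f)/(H − s) = 860 × (2603.1 − 35) / (2603.1 − 860) = 860 × 2568.1 / 1743.1 ≈ 1267.0 mm ≈ 1.27 m.

1.27 m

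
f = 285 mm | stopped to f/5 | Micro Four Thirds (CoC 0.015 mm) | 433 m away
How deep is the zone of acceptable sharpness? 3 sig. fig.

Hyperfocal distance H = f²/(N·c) + f = 285²/(5 × 0.015) + 285 = 81225/0.075 + 285 ≈ 1083285.0 mm ≈ 1083 m.
Near limit Dn = s·(H − f)/(H + s − 2f) = 433000 × (1083285.0 − 285) / (1083285.0 + 433000 − 2 × 285) = 433000 × 1083000.0 / 1515715.0 ≈ 309385 mm.
Far limit Df = s·(H − f)/(H − s) = 433000 × (1083285.0 − 285) / (1083285.0 − 433000) = 433000 × 1083000.0 / 650285.0 ≈ 721128 mm.
Depth of field = Df − Dn = 721128 − 309385 ≈ 411743 mm ≈ 412 m.

412 m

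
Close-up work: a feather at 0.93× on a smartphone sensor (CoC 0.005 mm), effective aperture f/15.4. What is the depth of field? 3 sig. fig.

At magnification m, DoF ≈ 2·N_eff·c/m² = 2 × 15.4 × 0.005 / 0.93² = 0.154 / 0.8649 ≈ 0.178 mm.

0.178 mm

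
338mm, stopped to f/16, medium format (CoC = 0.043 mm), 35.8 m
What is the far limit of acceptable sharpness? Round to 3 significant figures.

Hyperfocal distance H = f²/(N·c) + f = 338²/(16 × 0.043) + 338 = 114244/0.688 + 338 ≈ 166390.3 mm ≈ 166.4 m.
Far limit Df = s·(H − f)/(H − s) = 35800 × (166390.3 − 338) / (166390.3 − 35800) = 35800 × 166052.3 / 130590.3 ≈ 45522 mm ≈ 45.5 m.

45.5 m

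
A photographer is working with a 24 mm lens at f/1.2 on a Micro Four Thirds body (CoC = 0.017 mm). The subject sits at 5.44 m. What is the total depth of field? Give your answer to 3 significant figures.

Hyperfocal distance H = f²/(N·c) + f = 24²/(1.2 × 0.017) + 24 = 576/0.0204 + 24 ≈ 28259.3 mm ≈ 28.26 m.
Near limit Dn = s·(H − f)/(H + s − 2f) = 5440 × (28259.3 − 24) / (28259.3 + 5440 − 2 × 24) = 5440 × 28235.3 / 33651.3 ≈ 4564.5 mm.
Far limit Df = s·(H − f)/(H − s) = 5440 × (28259.3 − 24) / (28259.3 − 5440) = 5440 × 28235.3 / 22819.3 ≈ 6731.1 mm.
Depth of field = Df − Dn = 6731.1 − 4564.5 ≈ 2166.6 mm ≈ 2.17 m.

2.17 m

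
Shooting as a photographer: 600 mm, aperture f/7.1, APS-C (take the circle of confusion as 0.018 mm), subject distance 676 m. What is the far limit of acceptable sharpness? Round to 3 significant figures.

Hyperfocal distance H = f²/(N·c) + f = 600²/(7.1 × 0.018) + 600 = 360000/0.1278 + 600 ≈ 2817501.4 mm ≈ 2818 m.
Far limit Df = s·(H − f)/(H − s) = 676000 × (2817501.4 − 600) / (2817501.4 − 676000) = 676000 × 2816901.4 / 2141501.4 ≈ 889201 mm ≈ 889 m.

889 m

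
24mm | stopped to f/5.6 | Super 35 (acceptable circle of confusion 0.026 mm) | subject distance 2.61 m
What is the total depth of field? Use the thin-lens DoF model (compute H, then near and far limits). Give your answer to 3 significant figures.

5.96 m

Hyperfocal distance H = f²/(N·c) + f = 24²/(5.6 × 0.026) + 24 = 576/0.1456 + 24 ≈ 3980.0 mm ≈ 3.980 m.
Near limit Dn = s·(H − f)/(H + s − 2f) = 2610 × (3980.0 − 24) / (3980.0 + 2610 − 2 × 24) = 2610 × 3956.0 / 6542.0 ≈ 1578.3 mm.
Far limit Df = s·(H − f)/(H − s) = 2610 × (3980.0 − 24) / (3980.0 − 2610) = 2610 × 3956.0 / 1370.0 ≈ 7536.5 mm.
Depth of field = Df − Dn = 7536.5 − 1578.3 ≈ 5958.2 mm ≈ 5.96 m.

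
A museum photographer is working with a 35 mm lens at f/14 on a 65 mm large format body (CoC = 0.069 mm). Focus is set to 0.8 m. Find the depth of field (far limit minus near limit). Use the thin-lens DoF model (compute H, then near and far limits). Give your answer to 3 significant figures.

1.52 m

Hyperfocal distance H = f²/(N·c) + f = 35²/(14 × 0.069) + 35 = 1225/0.966 + 35 ≈ 1303.1 mm ≈ 1.303 m.
Near limit Dn = s·(H − f)/(H + s − 2f) = 800 × (1303.1 − 35) / (1303.1 + 800 − 2 × 35) = 800 × 1268.1 / 2033.1 ≈ 499.0 mm.
Far limit Df = s·(H − f)/(H − s) = 800 × (1303.1 − 35) / (1303.1 − 800) = 800 × 1268.1 / 503.1 ≈ 2016.4 mm.
Depth of field = Df − Dn = 2016.4 − 499.0 ≈ 1517.4 mm ≈ 1.52 m.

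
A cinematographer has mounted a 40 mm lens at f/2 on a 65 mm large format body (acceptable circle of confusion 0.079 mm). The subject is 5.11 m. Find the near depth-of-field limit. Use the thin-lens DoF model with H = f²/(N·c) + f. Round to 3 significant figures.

3.41 m

Hyperfocal distance H = f²/(N·c) + f = 40²/(2 × 0.079) + 40 = 1600/0.158 + 40 ≈ 10166.6 mm ≈ 10.17 m.
Near limit Dn = s·(H − f)/(H + s − 2f) = 5110 × (10166.6 − 40) / (10166.6 + 5110 − 2 × 40) = 5110 × 10126.6 / 15196.6 ≈ 3405.2 mm ≈ 3.41 m.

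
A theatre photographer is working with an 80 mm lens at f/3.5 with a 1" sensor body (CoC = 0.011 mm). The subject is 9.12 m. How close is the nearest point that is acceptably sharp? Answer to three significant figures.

Hyperfocal distance H = f²/(N·c) + f = 80²/(3.5 × 0.011) + 80 = 6400/0.0385 + 80 ≈ 166313.8 mm ≈ 166.3 m.
Near limit Dn = s·(H − f)/(H + s − 2f) = 9120 × (166313.8 − 80) / (166313.8 + 9120 − 2 × 80) = 9120 × 166233.8 / 175273.8 ≈ 8649.6 mm ≈ 8.65 m.

8.65 m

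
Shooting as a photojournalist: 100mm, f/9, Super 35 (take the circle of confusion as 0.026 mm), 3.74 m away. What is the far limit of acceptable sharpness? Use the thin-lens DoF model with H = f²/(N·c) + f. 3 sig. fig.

4.09 m

Hyperfocal distance H = f²/(N·c) + f = 100²/(9 × 0.026) + 100 = 10000/0.234 + 100 ≈ 42835.0 mm ≈ 42.84 m.
Far limit Df = s·(H − f)/(H − s) = 3740 × (42835.0 − 100) / (42835.0 − 3740) = 3740 × 42735.0 / 39095.0 ≈ 4088.2 mm ≈ 4.09 m.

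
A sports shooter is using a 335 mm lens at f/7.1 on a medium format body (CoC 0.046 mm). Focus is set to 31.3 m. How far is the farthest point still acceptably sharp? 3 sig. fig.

34.4 m

Hyperfocal distance H = f²/(N·c) + f = 335²/(7.1 × 0.046) + 335 = 112225/0.3266 + 335 ≈ 343951.0 mm ≈ 344.0 m.
Far limit Df = s·(H − f)/(H − s) = 31300 × (343951.0 − 335) / (343951.0 − 31300) = 31300 × 343616.0 / 312651.0 ≈ 34400 mm ≈ 34.4 m.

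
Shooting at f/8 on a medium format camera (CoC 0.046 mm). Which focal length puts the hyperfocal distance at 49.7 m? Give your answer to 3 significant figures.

135 mm

From H = f²/(N·c) + f, with f ≪ H: f ≈ √(H·N·c) = √(49700 × 8 × 0.046) = √18290 ≈ 135.2 mm.
The +f correction barely moves this — solving exactly, f² + N·c·f − N·c·H = 0 ⇒ f = (−N·c + √((N·c)² + 4·N·c·H))/2 = (−0.368 + √73159)/2 ≈ 135.06 mm, so f ≈ 135 mm.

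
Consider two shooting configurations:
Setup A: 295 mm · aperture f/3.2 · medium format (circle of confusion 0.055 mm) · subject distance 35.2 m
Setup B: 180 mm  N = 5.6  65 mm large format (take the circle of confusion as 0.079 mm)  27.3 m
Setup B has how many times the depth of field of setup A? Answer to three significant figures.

Setup A: H = 295²/(3.2×0.055) + 295 ≈ 494755.2 mm; DoF = Df − Dn = 37873.6 − 32879.0 ≈ 4994.6 mm.
Setup B: H = 180²/(5.6×0.079) + 180 ≈ 73416.9 mm; DoF = Df − Dn = 43354 − 19923 ≈ 23431 mm.
Ratio = 23431 / 4994.6 ≈ 4.69.

4.69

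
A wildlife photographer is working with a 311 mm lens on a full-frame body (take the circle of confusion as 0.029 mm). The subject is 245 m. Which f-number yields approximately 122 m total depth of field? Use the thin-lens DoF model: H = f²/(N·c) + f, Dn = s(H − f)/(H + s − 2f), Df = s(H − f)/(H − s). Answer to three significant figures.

Write h = H − f = f²/(N·c). The thin-lens limits are Dn = s·h/(h + (s−f)) and Df = s·h/(h − (s−f)), so DoF = Df − Dn = 2·s·(s−f)·h / (h² − (s−f)²).
That is a quadratic in h: DoF·h² − 2·s·(s−f)·h − DoF·(s−f)² = 0 ⇒ h = (s−f)·(s + √(s² + DoF²)) / DoF = 244689 × (245000 + √(245000² + 122000²)) / 122000 = 244689 × (245000 + 273695) / 122000 ≈ 1040320 mm.
Then N = f²/(c·h) = 311² / (0.029 × 1040320) = 96721 / 30169 ≈ 3.21.

f/3.21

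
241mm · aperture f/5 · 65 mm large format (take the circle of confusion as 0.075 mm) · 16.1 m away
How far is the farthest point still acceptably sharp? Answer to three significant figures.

Hyperfocal distance H = f²/(N·c) + f = 241²/(5 × 0.075) + 241 = 58081/0.375 + 241 ≈ 155123.7 mm ≈ 155.1 m.
Far limit Df = s·(H − f)/(H − s) = 16100 × (155123.7 − 241) / (155123.7 − 16100) = 16100 × 154882.7 / 139023.7 ≈ 17937 mm ≈ 17.9 m.

17.9 m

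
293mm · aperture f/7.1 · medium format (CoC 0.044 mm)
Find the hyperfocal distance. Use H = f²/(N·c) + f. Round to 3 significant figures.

Hyperfocal distance H = f²/(N·c) + f = 293²/(7.1 × 0.044) + 293 = 85849/0.3124 + 293 ≈ 275097.7 mm ≈ 275 m.

275 m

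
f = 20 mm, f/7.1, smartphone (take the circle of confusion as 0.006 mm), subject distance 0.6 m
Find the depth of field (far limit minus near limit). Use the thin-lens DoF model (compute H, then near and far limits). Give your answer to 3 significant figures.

Hyperfocal distance H = f²/(N·c) + f = 20²/(7.1 × 0.006) + 20 = 400/0.0426 + 20 ≈ 9409.7 mm ≈ 9.410 m.
Near limit Dn = s·(H − f)/(H + s − 2f) = 600 × (9409.7 − 20) / (9409.7 + 600 − 2 × 20) = 600 × 9389.7 / 9969.7 ≈ 565.094 mm.
Far limit Df = s·(H − f)/(H − s) = 600 × (9409.7 − 20) / (9409.7 − 600) = 600 × 9389.7 / 8809.7 ≈ 639.502 mm.
Depth of field = Df − Dn = 639.502 − 565.094 ≈ 74.408 mm.

74.4 mm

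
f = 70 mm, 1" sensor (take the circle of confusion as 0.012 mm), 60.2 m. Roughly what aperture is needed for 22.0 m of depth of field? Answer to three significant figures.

f/1.20

Write h = H − f = f²/(N·c). The thin-lens limits are Dn = s·h/(h + (s−f)) and Df = s·h/(h − (s−f)), so DoF = Df − Dn = 2·s·(s−f)·h / (h² − (s−f)²).
That is a quadratic in h: DoF·h² − 2·s·(s−f)·h − DoF·(s−f)² = 0 ⇒ h = (s−f)·(s + √(s² + DoF²)) / DoF = 60130 × (60200 + √(60200² + 22000²)) / 22000 = 60130 × (60200 + 64094.0) / 22000 ≈ 339718 mm.
Then N = f²/(c·h) = 70² / (0.012 × 339718) = 4900 / 4076.6 ≈ 1.20.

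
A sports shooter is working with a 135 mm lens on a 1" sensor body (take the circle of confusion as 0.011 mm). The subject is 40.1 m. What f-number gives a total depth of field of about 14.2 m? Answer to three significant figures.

f/7.12

Write h = H − f = f²/(N·c). The thin-lens limits are Dn = s·h/(h + (s−f)) and Df = s·h/(h − (s−f)), so DoF = Df − Dn = 2·s·(s−f)·h / (h² − (s−f)²).
That is a quadratic in h: DoF·h² − 2·s·(s−f)·h − DoF·(s−f)² = 0 ⇒ h = (s−f)·(s + √(s² + DoF²)) / DoF = 39965 × (40100 + √(40100² + 14200²)) / 14200 = 39965 × (40100 + 42540.0) / 14200 ≈ 232585 mm.
Then N = f²/(c·h) = 135² / (0.011 × 232585) = 18225 / 2558.4 ≈ 7.12.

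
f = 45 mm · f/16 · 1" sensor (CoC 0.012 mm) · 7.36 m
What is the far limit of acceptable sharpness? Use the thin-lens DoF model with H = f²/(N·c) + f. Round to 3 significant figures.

Hyperfocal distance H = f²/(N·c) + f = 45²/(16 × 0.012) + 45 = 2025/0.192 + 45 ≈ 10591.9 mm ≈ 10.59 m.
Far limit Df = s·(H − f)/(H − s) = 7360 × (10591.9 − 45) / (10591.9 − 7360) = 7360 × 10546.9 / 3231.9 ≈ 24019 mm ≈ 24.0 m.

24.0 m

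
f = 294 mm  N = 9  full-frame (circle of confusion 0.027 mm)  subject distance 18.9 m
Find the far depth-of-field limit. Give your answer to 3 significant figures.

19.9 m

Hyperfocal distance H = f²/(N·c) + f = 294²/(9 × 0.027) + 294 = 86436/0.243 + 294 ≈ 355997.7 mm ≈ 356.0 m.
Far limit Df = s·(H − f)/(H − s) = 18900 × (355997.7 − 294) / (355997.7 − 18900) = 18900 × 355703.7 / 337097.7 ≈ 19943 mm ≈ 19.9 m.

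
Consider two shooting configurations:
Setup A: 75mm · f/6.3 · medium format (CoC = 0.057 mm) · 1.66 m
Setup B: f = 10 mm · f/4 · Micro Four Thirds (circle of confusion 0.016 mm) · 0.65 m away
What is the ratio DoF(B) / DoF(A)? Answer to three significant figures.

Setup A: H = 75²/(6.3×0.057) + 75 ≈ 15739.2 mm; DoF = Df − Dn = 1846.88 − 1507.47 ≈ 339.41 mm.
Setup B: H = 10²/(4×0.016) + 10 ≈ 1572.5 mm; DoF = Df − Dn = 1100.95 − 461.12 ≈ 639.83 mm.
Ratio = 639.83 / 339.41 ≈ 1.89.

1.89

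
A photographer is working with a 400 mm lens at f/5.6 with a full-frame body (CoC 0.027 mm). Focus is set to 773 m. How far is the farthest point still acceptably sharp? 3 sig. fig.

2860 m

Hyperfocal distance H = f²/(N·c) + f = 400²/(5.6 × 0.027) + 400 = 160000/0.1512 + 400 ≈ 1058601.1 mm ≈ 1059 m.
Far limit Df = s·(H − f)/(H − s) = 773000 × (1058601.1 − 400) / (1058601.1 − 773000) = 773000 × 1058201.1 / 285601.1 ≈ 2864098 mm ≈ 2860 m.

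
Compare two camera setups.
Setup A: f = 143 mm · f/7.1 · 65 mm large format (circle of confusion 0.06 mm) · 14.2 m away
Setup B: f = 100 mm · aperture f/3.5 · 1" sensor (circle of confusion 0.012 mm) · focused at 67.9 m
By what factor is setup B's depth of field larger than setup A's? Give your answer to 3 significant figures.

Setup A: H = 143²/(7.1×0.06) + 143 ≈ 48145.3 mm; DoF = Df − Dn = 20080.3 − 10983.6 ≈ 9096.7 mm.
Setup B: H = 100²/(3.5×0.012) + 100 ≈ 238195.2 mm; DoF = Df − Dn = 94933 − 52850 ≈ 42083 mm.
Ratio = 42083 / 9096.7 ≈ 4.63.

4.63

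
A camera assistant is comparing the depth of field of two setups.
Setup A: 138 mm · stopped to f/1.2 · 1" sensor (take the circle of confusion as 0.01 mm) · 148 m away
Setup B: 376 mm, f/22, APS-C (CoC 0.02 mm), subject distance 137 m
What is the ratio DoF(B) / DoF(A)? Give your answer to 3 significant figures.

Setup A: H = 138²/(1.2×0.01) + 138 ≈ 1587138.0 mm; DoF = Df − Dn = 163206 − 135386 ≈ 27820 mm.
Setup B: H = 376²/(22×0.02) + 376 ≈ 321685.1 mm; DoF = Df − Dn = 238348 − 96126 ≈ 142222 mm.
Ratio = 142222 / 27820 ≈ 5.11.

5.11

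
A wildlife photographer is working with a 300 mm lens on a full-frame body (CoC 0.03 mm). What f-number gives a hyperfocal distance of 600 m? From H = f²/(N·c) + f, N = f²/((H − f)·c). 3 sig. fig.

f/5

Rearrange H = f²/(N·c) + f for N: N = f² / ((H − f)·c).
N = 300² / ((600000 − 300) × 0.03) = 90000 / 17991 ≈ 5.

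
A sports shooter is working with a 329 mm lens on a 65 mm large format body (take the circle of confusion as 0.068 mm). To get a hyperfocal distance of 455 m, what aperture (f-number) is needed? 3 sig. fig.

f/3.50

Rearrange H = f²/(N·c) + f for N: N = f² / ((H − f)·c).
N = 329² / ((455000 − 329) × 0.068) = 108241 / 30918 ≈ 3.50.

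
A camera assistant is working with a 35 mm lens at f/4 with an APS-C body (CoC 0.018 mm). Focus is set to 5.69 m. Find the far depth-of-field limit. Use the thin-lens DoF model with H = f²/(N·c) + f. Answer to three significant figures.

Hyperfocal distance H = f²/(N·c) + f = 35²/(4 × 0.018) + 35 = 1225/0.072 + 35 ≈ 17048.9 mm ≈ 17.05 m.
Far limit Df = s·(H − f)/(H − s) = 5690 × (17048.9 − 35) / (17048.9 − 5690) = 5690 × 17013.9 / 11358.9 ≈ 8522.8 mm ≈ 8.52 m.

8.52 m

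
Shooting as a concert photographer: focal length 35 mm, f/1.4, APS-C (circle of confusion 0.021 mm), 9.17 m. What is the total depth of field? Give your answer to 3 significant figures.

4.22 m

Hyperfocal distance H = f²/(N·c) + f = 35²/(1.4 × 0.021) + 35 = 1225/0.0294 + 35 ≈ 41701.7 mm ≈ 41.70 m.
Near limit Dn = s·(H − f)/(H + s − 2f) = 9170 × (41701.7 − 35) / (41701.7 + 9170 − 2 × 35) = 9170 × 41666.7 / 50801.7 ≈ 7521.1 mm.
Far limit Df = s·(H − f)/(H − s) = 9170 × (41701.7 − 35) / (41701.7 − 9170) = 9170 × 41666.7 / 32531.7 ≈ 11745.0 mm.
Depth of field = Df − Dn = 11745.0 − 7521.1 ≈ 4223.9 mm ≈ 4.22 m.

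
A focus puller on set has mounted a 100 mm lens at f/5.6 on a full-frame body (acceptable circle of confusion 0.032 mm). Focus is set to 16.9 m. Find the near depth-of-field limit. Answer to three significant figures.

13.0 m

Hyperfocal distance H = f²/(N·c) + f = 100²/(5.6 × 0.032) + 100 = 10000/0.1792 + 100 ≈ 55903.6 mm ≈ 55.90 m.
Near limit Dn = s·(H − f)/(H + s − 2f) = 16900 × (55903.6 − 100) / (55903.6 + 16900 − 2 × 100) = 16900 × 55803.6 / 72603.6 ≈ 12989 mm ≈ 13.0 m.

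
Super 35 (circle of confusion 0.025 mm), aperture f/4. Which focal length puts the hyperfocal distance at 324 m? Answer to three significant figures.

180 mm

From H = f²/(N·c) + f, with f ≪ H: f ≈ √(H·N·c) = √(324000 × 4 × 0.025) = √32400 ≈ 180.0 mm.
The +f correction barely moves this — solving exactly, f² + N·c·f − N·c·H = 0 ⇒ f = (−N·c + √((N·c)² + 4·N·c·H))/2 = (−0.1 + √129600)/2 ≈ 179.95 mm, so f ≈ 180 mm.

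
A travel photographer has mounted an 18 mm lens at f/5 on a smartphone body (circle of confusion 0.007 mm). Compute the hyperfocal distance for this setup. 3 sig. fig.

Hyperfocal distance H = f²/(N·c) + f = 18²/(5 × 0.007) + 18 = 324/0.035 + 18 ≈ 9275.1 mm ≈ 9.28 m.

9.28 m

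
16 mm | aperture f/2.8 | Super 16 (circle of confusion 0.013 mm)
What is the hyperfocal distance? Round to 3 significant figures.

7.05 m

Hyperfocal distance H = f²/(N·c) + f = 16²/(2.8 × 0.013) + 16 = 256/0.0364 + 16 ≈ 7049.0 mm ≈ 7.05 m.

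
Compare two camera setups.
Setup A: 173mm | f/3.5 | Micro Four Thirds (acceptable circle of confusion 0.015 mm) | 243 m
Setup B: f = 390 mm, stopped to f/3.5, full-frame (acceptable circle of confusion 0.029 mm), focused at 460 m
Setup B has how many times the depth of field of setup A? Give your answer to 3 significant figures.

Setup A: H = 173²/(3.5×0.015) + 173 ≈ 570249.2 mm; DoF = Df − Dn = 423312 − 170412 ≈ 252900 mm.
Setup B: H = 390²/(3.5×0.029) + 390 ≈ 1498912.2 mm; DoF = Df − Dn = 663502 − 352029 ≈ 311473 mm.
Ratio = 311473 / 252900 ≈ 1.23.

1.23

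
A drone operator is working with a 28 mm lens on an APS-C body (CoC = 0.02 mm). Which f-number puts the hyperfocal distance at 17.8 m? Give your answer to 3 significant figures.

Rearrange H = f²/(N·c) + f for N: N = f² / ((H − f)·c).
N = 28² / ((17800 − 28) × 0.02) = 784 / 355.4 ≈ 2.21.

f/2.21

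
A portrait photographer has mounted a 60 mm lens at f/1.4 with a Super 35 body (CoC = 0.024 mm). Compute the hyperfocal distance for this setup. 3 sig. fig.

Hyperfocal distance H = f²/(N·c) + f = 60²/(1.4 × 0.024) + 60 = 3600/0.0336 + 60 ≈ 107202.9 mm ≈ 107 m.

107 m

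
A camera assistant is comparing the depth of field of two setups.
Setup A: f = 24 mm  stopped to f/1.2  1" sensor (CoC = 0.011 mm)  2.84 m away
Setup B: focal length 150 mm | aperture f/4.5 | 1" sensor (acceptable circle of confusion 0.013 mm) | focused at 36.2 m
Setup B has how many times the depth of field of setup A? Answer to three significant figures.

Setup A: H = 24²/(1.2×0.011) + 24 ≈ 43660.4 mm; DoF = Df − Dn = 3035.92 − 2667.84 ≈ 368.08 mm.
Setup B: H = 150²/(4.5×0.013) + 150 ≈ 384765.4 mm; DoF = Df − Dn = 39943.9 − 33097.7 ≈ 6846.2 mm.
Ratio = 6846.2 / 368.08 ≈ 18.6.

18.6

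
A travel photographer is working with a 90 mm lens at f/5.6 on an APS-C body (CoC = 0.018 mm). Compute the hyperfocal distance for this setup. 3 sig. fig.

80.4 m

Hyperfocal distance H = f²/(N·c) + f = 90²/(5.6 × 0.018) + 90 = 8100/0.1008 + 90 ≈ 80447.1 mm ≈ 80.4 m.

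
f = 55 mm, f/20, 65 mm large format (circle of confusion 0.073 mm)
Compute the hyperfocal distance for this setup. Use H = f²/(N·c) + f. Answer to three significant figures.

Hyperfocal distance H = f²/(N·c) + f = 55²/(20 × 0.073) + 55 = 3025/1.46 + 55 ≈ 2126.9 mm ≈ 2.13 m.

2.13 m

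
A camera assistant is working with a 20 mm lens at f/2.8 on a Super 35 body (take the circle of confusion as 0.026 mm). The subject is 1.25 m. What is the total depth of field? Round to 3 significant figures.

0.589 m

Hyperfocal distance H = f²/(N·c) + f = 20²/(2.8 × 0.026) + 20 = 400/0.0728 + 20 ≈ 5514.5 mm ≈ 5.515 m.
Near limit Dn = s·(H − f)/(H + s − 2f) = 1250 × (5514.5 − 20) / (5514.5 + 1250 − 2 × 20) = 1250 × 5494.5 / 6724.5 ≈ 1021.36 mm.
Far limit Df = s·(H − f)/(H − s) = 1250 × (5514.5 − 20) / (5514.5 − 1250) = 1250 × 5494.5 / 4264.5 ≈ 1610.53 mm.
Depth of field = Df − Dn = 1610.53 − 1021.36 ≈ 589.17 mm ≈ 0.589 m.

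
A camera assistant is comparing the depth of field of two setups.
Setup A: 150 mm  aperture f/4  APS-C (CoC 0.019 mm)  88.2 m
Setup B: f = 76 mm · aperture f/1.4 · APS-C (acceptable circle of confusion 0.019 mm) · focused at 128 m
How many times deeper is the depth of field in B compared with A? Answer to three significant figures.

Setup A: H = 150²/(4×0.019) + 150 ≈ 296202.6 mm; DoF = Df − Dn = 125536 − 67981 ≈ 57555 mm.
Setup B: H = 76²/(1.4×0.019) + 76 ≈ 217218.9 mm; DoF = Df − Dn = 311529 − 80548 ≈ 230981 mm.
Ratio = 230981 / 57555 ≈ 4.01.

4.01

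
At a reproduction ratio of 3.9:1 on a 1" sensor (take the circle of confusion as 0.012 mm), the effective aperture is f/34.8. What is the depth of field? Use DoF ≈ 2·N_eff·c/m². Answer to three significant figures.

0.0549 mm

At magnification m, DoF ≈ 2·N_eff·c/m² = 2 × 34.8 × 0.012 / 3.9² = 0.8352 / 15.21 ≈ 0.0549 mm.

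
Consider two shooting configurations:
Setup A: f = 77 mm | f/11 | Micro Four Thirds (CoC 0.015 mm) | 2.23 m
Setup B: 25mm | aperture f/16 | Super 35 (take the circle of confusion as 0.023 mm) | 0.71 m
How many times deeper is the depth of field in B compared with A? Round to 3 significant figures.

2.55

Setup A: H = 77²/(11×0.015) + 77 ≈ 36010.3 mm; DoF = Df − Dn = 2372.13 − 2103.94 ≈ 268.19 mm.
Setup B: H = 25²/(16×0.023) + 25 ≈ 1723.4 mm; DoF = Df − Dn = 1189.93 − 505.94 ≈ 683.99 mm.
Ratio = 683.99 / 268.19 ≈ 2.55.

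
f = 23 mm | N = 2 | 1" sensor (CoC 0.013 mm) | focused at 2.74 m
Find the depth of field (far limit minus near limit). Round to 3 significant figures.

Hyperfocal distance H = f²/(N·c) + f = 23²/(2 × 0.013) + 23 = 529/0.026 + 23 ≈ 20369.2 mm ≈ 20.37 m.
Near limit Dn = s·(H − f)/(H + s − 2f) = 2740 × (20369.2 − 23) / (20369.2 + 2740 − 2 × 23) = 2740 × 20346.2 / 23063.2 ≈ 2417.21 mm.
Far limit Df = s·(H − f)/(H − s) = 2740 × (20369.2 − 23) / (20369.2 − 2740) = 2740 × 20346.2 / 17629.2 ≈ 3162.29 mm.
Depth of field = Df − Dn = 3162.29 − 2417.21 ≈ 745.08 mm ≈ 0.745 m.

0.745 m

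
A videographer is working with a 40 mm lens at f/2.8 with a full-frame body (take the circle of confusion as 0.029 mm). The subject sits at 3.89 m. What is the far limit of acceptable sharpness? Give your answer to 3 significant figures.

Hyperfocal distance H = f²/(N·c) + f = 40²/(2.8 × 0.029) + 40 = 1600/0.0812 + 40 ≈ 19744.4 mm ≈ 19.74 m.
Far limit Df = s·(H − f)/(H − s) = 3890 × (19744.4 − 40) / (19744.4 − 3890) = 3890 × 19704.4 / 15854.4 ≈ 4834.6 mm ≈ 4.83 m.

4.83 m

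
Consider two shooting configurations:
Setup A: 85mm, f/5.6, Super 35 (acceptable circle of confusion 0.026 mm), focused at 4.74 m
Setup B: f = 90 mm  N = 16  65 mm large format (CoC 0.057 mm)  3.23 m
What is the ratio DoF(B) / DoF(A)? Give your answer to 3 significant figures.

2.91

Setup A: H = 85²/(5.6×0.026) + 85 ≈ 49707.3 mm; DoF = Df − Dn = 5230.68 − 4333.48 ≈ 897.20 mm.
Setup B: H = 90²/(16×0.057) + 90 ≈ 8971.6 mm; DoF = Df − Dn = 4996.4 − 2386.3 ≈ 2610.1 mm.
Ratio = 2610.1 / 897.20 ≈ 2.91.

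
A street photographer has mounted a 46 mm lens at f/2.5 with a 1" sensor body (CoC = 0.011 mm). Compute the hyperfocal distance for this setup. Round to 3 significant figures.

Hyperfocal distance H = f²/(N·c) + f = 46²/(2.5 × 0.011) + 46 = 2116/0.0275 + 46 ≈ 76991.5 mm ≈ 77.0 m.

77.0 m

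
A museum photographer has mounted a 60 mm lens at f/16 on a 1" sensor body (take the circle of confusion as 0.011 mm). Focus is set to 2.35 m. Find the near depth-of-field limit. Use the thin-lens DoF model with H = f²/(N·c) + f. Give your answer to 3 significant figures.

Hyperfocal distance H = f²/(N·c) + f = 60²/(16 × 0.011) + 60 = 3600/0.176 + 60 ≈ 20514.5 mm ≈ 20.51 m.
Near limit Dn = s·(H − f)/(H + s − 2f) = 2350 × (20514.5 − 60) / (20514.5 + 2350 − 2 × 60) = 2350 × 20454.5 / 22744.5 ≈ 2113.4 mm ≈ 2.11 m.

2.11 m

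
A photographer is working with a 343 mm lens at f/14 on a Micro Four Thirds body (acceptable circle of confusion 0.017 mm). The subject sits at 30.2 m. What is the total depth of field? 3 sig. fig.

3.66 m

Hyperfocal distance H = f²/(N·c) + f = 343²/(14 × 0.017) + 343 = 117649/0.238 + 343 ≈ 494666.5 mm ≈ 494.7 m.
Near limit Dn = s·(H − f)/(H + s − 2f) = 30200 × (494666.5 − 343) / (494666.5 + 30200 − 2 × 343) = 30200 × 494323.5 / 524180.5 ≈ 28479.8 mm.
Far limit Df = s·(H − f)/(H − s) = 30200 × (494666.5 − 343) / (494666.5 − 30200) = 30200 × 494323.5 / 464466.5 ≈ 32141.3 mm.
Depth of field = Df − Dn = 32141.3 − 28479.8 ≈ 3661.5 mm ≈ 3.66 m.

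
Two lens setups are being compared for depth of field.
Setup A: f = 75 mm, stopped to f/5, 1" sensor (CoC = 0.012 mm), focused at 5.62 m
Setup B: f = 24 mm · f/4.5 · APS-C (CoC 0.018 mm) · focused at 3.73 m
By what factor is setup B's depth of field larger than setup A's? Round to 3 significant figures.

8.00

Setup A: H = 75²/(5×0.012) + 75 ≈ 93825.0 mm; DoF = Df − Dn = 5973.30 − 5306.16 ≈ 667.14 mm.
Setup B: H = 24²/(4.5×0.018) + 24 ≈ 7135.1 mm; DoF = Df − Dn = 7789.6 − 2452.1 ≈ 5337.5 mm.
Ratio = 5337.5 / 667.14 ≈ 8.00.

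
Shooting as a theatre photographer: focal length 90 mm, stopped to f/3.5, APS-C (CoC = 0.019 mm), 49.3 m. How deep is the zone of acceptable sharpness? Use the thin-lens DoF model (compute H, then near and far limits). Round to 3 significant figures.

Hyperfocal distance H = f²/(N·c) + f = 90²/(3.5 × 0.019) + 90 = 8100/0.0665 + 90 ≈ 121894.5 mm ≈ 121.9 m.
Near limit Dn = s·(H − f)/(H + s − 2f) = 49300 × (121894.5 − 90) / (121894.5 + 49300 − 2 × 90) = 49300 × 121804.5 / 171014.5 ≈ 35114 mm.
Far limit Df = s·(H − f)/(H − s) = 49300 × (121894.5 − 90) / (121894.5 − 49300) = 49300 × 121804.5 / 72594.5 ≈ 82719 mm.
Depth of field = Df − Dn = 82719 − 35114 ≈ 47605 mm ≈ 47.6 m.

47.6 m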